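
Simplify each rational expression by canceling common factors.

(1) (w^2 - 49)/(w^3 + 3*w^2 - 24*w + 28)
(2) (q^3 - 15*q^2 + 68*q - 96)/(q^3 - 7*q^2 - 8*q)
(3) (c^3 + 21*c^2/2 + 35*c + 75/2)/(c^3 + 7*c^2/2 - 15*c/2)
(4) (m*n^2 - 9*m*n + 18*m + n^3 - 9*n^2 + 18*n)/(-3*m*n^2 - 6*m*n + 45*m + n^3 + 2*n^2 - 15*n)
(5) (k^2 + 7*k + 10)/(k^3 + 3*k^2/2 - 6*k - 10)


(1) = (w - 7)/(w^2 - 4*w + 4)
(2) = (q^2 - 7*q + 12)/(q^2 + q)
(3) = (2*c^2 + 11*c + 15)/(2*c^2 - 3*c)
(4) = (-m*n + 6*m - n^2 + 6*n)/(3*m*n + 15*m - n^2 - 5*n)
(5) = (2*k + 10)/(2*k^2 - k - 10)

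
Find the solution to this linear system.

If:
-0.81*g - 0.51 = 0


Then:
g = -0.63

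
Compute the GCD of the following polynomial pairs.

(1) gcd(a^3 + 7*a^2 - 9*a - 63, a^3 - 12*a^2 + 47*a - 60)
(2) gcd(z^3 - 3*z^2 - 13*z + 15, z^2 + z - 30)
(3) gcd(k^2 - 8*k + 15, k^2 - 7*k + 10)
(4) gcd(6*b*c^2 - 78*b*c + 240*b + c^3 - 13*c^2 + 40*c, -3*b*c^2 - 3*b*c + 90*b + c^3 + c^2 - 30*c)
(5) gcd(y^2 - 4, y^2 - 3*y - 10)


(1) = a - 3
(2) = z - 5
(3) = k - 5
(4) = c - 5
(5) = y + 2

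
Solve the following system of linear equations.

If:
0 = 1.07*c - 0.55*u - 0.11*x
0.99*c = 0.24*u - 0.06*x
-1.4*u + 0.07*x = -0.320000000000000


Then:
c = 0.07
u = 0.21
x = -0.35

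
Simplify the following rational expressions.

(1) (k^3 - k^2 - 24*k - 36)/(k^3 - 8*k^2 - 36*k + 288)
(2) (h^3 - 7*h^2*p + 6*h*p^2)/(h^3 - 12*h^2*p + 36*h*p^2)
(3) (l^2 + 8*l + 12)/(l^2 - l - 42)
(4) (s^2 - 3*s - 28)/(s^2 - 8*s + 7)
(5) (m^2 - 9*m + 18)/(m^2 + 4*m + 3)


(1) = (k^2 + 5*k + 6)/(k^2 - 2*k - 48)
(2) = (-h + p)/(-h + 6*p)
(3) = (l + 2)/(l - 7)
(4) = (s + 4)/(s - 1)
(5) = (m^2 - 9*m + 18)/(m^2 + 4*m + 3)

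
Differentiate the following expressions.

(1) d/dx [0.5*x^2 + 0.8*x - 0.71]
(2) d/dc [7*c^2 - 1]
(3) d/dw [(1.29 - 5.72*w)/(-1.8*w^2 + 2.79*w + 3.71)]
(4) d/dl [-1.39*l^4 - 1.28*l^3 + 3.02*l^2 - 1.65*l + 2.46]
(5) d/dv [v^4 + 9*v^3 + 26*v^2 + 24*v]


(1) = 1.0*x + 0.8
(2) = 14*c
(3) = (-10.296*w^2 + 4.644*w - 24.8203)/(3.24*w^4 - 10.044*w^3 - 5.5719*w^2 + 20.7018*w + 13.7641)
(4) = -5.56*l^3 - 3.84*l^2 + 6.04*l - 1.65
(5) = 4*v^3 + 27*v^2 + 52*v + 24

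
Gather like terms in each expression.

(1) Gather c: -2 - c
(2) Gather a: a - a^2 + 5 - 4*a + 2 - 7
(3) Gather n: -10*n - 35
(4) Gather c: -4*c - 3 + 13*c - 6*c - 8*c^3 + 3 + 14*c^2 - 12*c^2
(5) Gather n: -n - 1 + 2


(1) = -c - 2
(2) = -a^2 - 3*a
(3) = -10*n - 35
(4) = -8*c^3 + 2*c^2 + 3*c
(5) = 1 - n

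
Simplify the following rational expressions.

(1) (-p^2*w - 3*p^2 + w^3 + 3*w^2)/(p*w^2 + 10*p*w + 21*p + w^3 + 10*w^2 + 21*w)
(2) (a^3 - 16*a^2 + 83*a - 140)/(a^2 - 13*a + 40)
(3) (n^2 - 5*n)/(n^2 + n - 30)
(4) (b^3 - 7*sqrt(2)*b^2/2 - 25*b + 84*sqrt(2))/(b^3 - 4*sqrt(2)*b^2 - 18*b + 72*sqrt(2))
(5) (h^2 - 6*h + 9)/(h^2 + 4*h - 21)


(1) = (-p + w)/(w + 7)
(2) = (a^2 - 11*a + 28)/(a - 8)
(3) = n/(n + 6)
(4) = (2*b + 7*sqrt(2))/(2*b + 6*sqrt(2))
(5) = (h - 3)/(h + 7)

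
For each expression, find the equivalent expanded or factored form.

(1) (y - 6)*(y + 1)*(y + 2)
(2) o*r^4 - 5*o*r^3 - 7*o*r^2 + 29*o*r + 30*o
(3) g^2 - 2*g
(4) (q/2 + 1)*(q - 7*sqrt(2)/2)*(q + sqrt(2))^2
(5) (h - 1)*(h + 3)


(1) = y^3 - 3*y^2 - 16*y - 12
(2) = (r - 5)*(r - 3)*(r + 2)*(o*r + o)
(3) = g*(g - 2)
(4) = q^4/2 - 3*sqrt(2)*q^3/4 + q^3 - 6*q^2 - 3*sqrt(2)*q^2/2 - 12*q - 7*sqrt(2)*q/2 - 7*sqrt(2)
(5) = h^2 + 2*h - 3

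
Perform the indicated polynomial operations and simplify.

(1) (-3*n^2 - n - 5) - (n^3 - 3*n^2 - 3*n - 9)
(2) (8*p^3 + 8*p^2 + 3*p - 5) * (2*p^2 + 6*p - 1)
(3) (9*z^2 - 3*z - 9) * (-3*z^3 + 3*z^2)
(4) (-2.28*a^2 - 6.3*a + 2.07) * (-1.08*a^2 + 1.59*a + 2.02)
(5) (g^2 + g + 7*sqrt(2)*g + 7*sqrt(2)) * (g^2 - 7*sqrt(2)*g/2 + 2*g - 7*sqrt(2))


(1) = -n^3 + 2*n + 4
(2) = 16*p^5 + 64*p^4 + 46*p^3 - 33*p + 5
(3) = -27*z^5 + 36*z^4 + 18*z^3 - 27*z^2
(4) = 2.4624*a^4 + 3.1788*a^3 - 16.8582*a^2 - 9.4347*a + 4.1814
(5) = g^4 + 3*g^3 + 7*sqrt(2)*g^3/2 - 47*g^2 + 21*sqrt(2)*g^2/2 - 147*g + 7*sqrt(2)*g - 98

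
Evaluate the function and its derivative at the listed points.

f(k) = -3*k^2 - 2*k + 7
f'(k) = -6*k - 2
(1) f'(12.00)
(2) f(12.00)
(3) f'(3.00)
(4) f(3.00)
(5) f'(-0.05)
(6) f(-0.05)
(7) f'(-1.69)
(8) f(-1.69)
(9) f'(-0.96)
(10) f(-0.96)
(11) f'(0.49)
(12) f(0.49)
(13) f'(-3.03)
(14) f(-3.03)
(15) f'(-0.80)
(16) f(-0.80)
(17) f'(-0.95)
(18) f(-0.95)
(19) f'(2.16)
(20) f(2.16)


(1) = -74.00
(2) = -449.00
(3) = -20.00
(4) = -26.00
(5) = -1.70
(6) = 7.09
(7) = 8.14
(8) = 1.81
(9) = 3.76
(10) = 6.16
(11) = -4.94
(12) = 5.30
(13) = 16.18
(14) = -14.48
(15) = 2.80
(16) = 6.68
(17) = 3.70
(18) = 6.19
(19) = -14.96
(20) = -11.32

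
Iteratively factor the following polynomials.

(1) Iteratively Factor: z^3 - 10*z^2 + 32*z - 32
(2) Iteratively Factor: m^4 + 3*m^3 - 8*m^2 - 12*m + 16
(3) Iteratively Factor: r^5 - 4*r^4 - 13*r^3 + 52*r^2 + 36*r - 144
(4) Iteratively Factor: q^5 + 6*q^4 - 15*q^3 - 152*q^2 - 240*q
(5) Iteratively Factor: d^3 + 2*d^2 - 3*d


(1) = (z - 4)*(z^2 - 6*z + 8) = (z - 4)^2*(z - 2)
(2) = (m + 2)*(m^3 + m^2 - 10*m + 8) = (m - 2)*(m + 2)*(m^2 + 3*m - 4) = (m - 2)*(m + 2)*(m + 4)*(m - 1)
(3) = (r - 3)*(r^4 - r^3 - 16*r^2 + 4*r + 48) = (r - 3)*(r + 3)*(r^3 - 4*r^2 - 4*r + 16) = (r - 4)*(r - 3)*(r + 3)*(r^2 - 4) = (r - 4)*(r - 3)*(r - 2)*(r + 3)*(r + 2)
(4) = (q)*(q^4 + 6*q^3 - 15*q^2 - 152*q - 240) = q*(q + 4)*(q^3 + 2*q^2 - 23*q - 60) = q*(q - 5)*(q + 4)*(q^2 + 7*q + 12) = q*(q - 5)*(q + 3)*(q + 4)*(q + 4)
(5) = (d - 1)*(d^2 + 3*d) = d*(d - 1)*(d + 3)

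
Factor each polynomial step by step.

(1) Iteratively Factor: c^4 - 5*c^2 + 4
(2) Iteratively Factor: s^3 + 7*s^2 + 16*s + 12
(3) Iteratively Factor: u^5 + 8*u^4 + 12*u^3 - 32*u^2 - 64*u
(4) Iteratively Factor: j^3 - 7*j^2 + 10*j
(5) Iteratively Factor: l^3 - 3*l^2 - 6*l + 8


(1) = (c + 2)*(c^3 - 2*c^2 - c + 2) = (c - 2)*(c + 2)*(c^2 - 1) = (c - 2)*(c - 1)*(c + 2)*(c + 1)
(2) = (s + 2)*(s^2 + 5*s + 6) = (s + 2)^2*(s + 3)
(3) = (u - 2)*(u^4 + 10*u^3 + 32*u^2 + 32*u) = (u - 2)*(u + 4)*(u^3 + 6*u^2 + 8*u) = u*(u - 2)*(u + 4)*(u^2 + 6*u + 8) = u*(u - 2)*(u + 4)^2*(u + 2)
(4) = (j)*(j^2 - 7*j + 10) = j*(j - 5)*(j - 2)
(5) = (l + 2)*(l^2 - 5*l + 4) = (l - 1)*(l + 2)*(l - 4)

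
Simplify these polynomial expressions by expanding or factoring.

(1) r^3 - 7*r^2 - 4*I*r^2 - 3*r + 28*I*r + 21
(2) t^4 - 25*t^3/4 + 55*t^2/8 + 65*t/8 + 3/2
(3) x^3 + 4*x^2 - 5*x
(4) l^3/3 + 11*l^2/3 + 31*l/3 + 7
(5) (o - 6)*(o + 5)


(1) = (r - 7)*(r - 3*I)*(r - I)
(2) = (t - 4)*(t - 3)*(t + 1/4)*(t + 1/2)
(3) = x*(x - 1)*(x + 5)
(4) = (l/3 + 1)*(l + 1)*(l + 7)
(5) = o^2 - o - 30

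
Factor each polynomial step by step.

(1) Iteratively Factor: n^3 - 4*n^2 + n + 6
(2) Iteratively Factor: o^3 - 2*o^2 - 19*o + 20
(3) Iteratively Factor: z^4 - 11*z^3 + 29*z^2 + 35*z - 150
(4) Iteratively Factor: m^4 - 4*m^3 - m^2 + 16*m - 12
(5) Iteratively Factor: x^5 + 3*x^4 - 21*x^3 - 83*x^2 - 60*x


(1) = (n - 3)*(n^2 - n - 2) = (n - 3)*(n + 1)*(n - 2)
(2) = (o + 4)*(o^2 - 6*o + 5) = (o - 5)*(o + 4)*(o - 1)
(3) = (z + 2)*(z^3 - 13*z^2 + 55*z - 75) = (z - 3)*(z + 2)*(z^2 - 10*z + 25) = (z - 5)*(z - 3)*(z + 2)*(z - 5)
(4) = (m + 2)*(m^3 - 6*m^2 + 11*m - 6) = (m - 3)*(m + 2)*(m^2 - 3*m + 2) = (m - 3)*(m - 1)*(m + 2)*(m - 2)
(5) = (x + 3)*(x^4 - 21*x^2 - 20*x) = x*(x + 3)*(x^3 - 21*x - 20) = x*(x + 3)*(x + 4)*(x^2 - 4*x - 5) = x*(x - 5)*(x + 3)*(x + 4)*(x + 1)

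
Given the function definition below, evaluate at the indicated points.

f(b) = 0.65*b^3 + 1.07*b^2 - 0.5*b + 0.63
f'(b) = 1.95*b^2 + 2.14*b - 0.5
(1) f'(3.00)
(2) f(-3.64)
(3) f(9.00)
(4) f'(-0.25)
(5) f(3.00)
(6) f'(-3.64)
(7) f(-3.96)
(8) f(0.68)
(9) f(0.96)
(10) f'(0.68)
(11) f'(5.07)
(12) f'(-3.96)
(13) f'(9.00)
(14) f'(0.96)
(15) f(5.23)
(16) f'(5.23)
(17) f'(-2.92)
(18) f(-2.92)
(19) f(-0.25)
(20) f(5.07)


(1) = 23.47
(2) = -14.72
(3) = 556.65
(4) = -0.91
(5) = 26.31
(6) = 17.55
(7) = -20.98
(8) = 0.99
(9) = 1.71
(10) = 1.86
(11) = 60.47
(12) = 21.60
(13) = 176.71
(14) = 3.35
(15) = 120.27
(16) = 64.03
(17) = 9.88
(18) = -4.97
(19) = 0.81
(20) = 110.31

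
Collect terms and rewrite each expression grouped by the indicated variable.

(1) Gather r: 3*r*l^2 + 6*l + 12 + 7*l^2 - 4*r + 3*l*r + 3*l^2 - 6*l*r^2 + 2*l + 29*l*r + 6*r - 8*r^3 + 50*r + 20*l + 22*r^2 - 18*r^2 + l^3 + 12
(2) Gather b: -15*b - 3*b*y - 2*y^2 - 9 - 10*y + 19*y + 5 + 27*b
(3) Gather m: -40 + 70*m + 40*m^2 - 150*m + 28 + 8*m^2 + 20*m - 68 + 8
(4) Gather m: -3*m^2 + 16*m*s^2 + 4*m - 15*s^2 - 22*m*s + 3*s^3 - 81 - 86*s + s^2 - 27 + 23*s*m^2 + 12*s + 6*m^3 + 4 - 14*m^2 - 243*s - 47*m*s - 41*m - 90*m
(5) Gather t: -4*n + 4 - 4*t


(1) = l^3 + 10*l^2 + 28*l - 8*r^3 + r^2*(4 - 6*l) + r*(3*l^2 + 32*l + 52) + 24
(2) = b*(12 - 3*y) - 2*y^2 + 9*y - 4
(3) = 48*m^2 - 60*m - 72
(4) = 6*m^3 + m^2*(23*s - 17) + m*(16*s^2 - 69*s - 127) + 3*s^3 - 14*s^2 - 317*s - 104
(5) = -4*n - 4*t + 4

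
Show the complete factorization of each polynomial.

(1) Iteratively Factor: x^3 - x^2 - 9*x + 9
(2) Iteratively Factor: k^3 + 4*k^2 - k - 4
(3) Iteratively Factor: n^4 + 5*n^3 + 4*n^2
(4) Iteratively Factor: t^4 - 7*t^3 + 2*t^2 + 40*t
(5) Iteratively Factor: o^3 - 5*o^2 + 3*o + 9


(1) = (x - 1)*(x^2 - 9) = (x - 3)*(x - 1)*(x + 3)
(2) = (k - 1)*(k^2 + 5*k + 4) = (k - 1)*(k + 1)*(k + 4)
(3) = (n + 1)*(n^3 + 4*n^2) = n*(n + 1)*(n^2 + 4*n) = n*(n + 1)*(n + 4)*(n)
(4) = (t + 2)*(t^3 - 9*t^2 + 20*t) = (t - 5)*(t + 2)*(t^2 - 4*t) = t*(t - 5)*(t + 2)*(t - 4)
(5) = (o + 1)*(o^2 - 6*o + 9) = (o - 3)*(o + 1)*(o - 3)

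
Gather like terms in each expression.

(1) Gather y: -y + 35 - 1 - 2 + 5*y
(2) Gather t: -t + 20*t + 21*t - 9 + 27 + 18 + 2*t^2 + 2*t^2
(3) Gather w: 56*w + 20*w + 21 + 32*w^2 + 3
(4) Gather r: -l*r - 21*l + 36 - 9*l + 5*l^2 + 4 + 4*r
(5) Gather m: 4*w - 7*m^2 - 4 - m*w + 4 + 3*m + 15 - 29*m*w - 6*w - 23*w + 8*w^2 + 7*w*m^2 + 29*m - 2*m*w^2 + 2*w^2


(1) = 4*y + 32
(2) = 4*t^2 + 40*t + 36
(3) = 32*w^2 + 76*w + 24
(4) = 5*l^2 - 30*l + r*(4 - l) + 40
(5) = m^2*(7*w - 7) + m*(-2*w^2 - 30*w + 32) + 10*w^2 - 25*w + 15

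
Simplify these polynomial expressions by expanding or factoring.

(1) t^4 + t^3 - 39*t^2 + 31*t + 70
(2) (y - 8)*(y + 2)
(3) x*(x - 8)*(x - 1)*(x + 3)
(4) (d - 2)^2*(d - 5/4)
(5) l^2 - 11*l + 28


(1) = (t - 5)*(t - 2)*(t + 1)*(t + 7)
(2) = y^2 - 6*y - 16
(3) = x^4 - 6*x^3 - 19*x^2 + 24*x
(4) = d^3 - 21*d^2/4 + 9*d - 5
(5) = (l - 7)*(l - 4)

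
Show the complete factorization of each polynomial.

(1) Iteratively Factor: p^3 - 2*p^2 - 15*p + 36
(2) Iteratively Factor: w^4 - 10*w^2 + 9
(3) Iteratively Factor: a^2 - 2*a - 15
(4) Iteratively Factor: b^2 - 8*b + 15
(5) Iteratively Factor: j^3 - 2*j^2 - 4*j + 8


(1) = (p - 3)*(p^2 + p - 12) = (p - 3)^2*(p + 4)
(2) = (w - 3)*(w^3 + 3*w^2 - w - 3) = (w - 3)*(w + 1)*(w^2 + 2*w - 3) = (w - 3)*(w - 1)*(w + 1)*(w + 3)
(3) = (a + 3)*(a - 5)
(4) = (b - 5)*(b - 3)
(5) = (j + 2)*(j^2 - 4*j + 4) = (j - 2)*(j + 2)*(j - 2)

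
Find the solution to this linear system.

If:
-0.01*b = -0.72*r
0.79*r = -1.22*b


Then:
b = 0.00
r = 0.00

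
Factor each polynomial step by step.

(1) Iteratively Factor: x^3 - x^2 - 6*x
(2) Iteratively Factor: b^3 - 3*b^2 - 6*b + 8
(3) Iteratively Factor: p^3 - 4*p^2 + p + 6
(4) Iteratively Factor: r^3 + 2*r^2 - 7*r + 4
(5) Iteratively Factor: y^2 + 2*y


(1) = (x + 2)*(x^2 - 3*x) = (x - 3)*(x + 2)*(x)
(2) = (b - 4)*(b^2 + b - 2) = (b - 4)*(b + 2)*(b - 1)
(3) = (p - 2)*(p^2 - 2*p - 3) = (p - 3)*(p - 2)*(p + 1)
(4) = (r - 1)*(r^2 + 3*r - 4) = (r - 1)^2*(r + 4)
(5) = (y)*(y + 2)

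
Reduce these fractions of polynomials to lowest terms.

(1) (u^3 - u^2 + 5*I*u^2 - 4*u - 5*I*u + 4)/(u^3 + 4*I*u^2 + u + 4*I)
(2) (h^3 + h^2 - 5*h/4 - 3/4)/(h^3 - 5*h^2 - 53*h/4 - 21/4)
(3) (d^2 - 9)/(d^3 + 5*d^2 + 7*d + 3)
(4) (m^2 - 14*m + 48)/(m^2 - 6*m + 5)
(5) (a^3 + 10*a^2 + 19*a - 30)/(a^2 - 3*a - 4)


(1) = (u - 1)/(u - I)
(2) = (h - 1)/(h - 7)
(3) = (d - 3)/(d^2 + 2*d + 1)
(4) = (m^2 - 14*m + 48)/(m^2 - 6*m + 5)
(5) = (a^3 + 10*a^2 + 19*a - 30)/(a^2 - 3*a - 4)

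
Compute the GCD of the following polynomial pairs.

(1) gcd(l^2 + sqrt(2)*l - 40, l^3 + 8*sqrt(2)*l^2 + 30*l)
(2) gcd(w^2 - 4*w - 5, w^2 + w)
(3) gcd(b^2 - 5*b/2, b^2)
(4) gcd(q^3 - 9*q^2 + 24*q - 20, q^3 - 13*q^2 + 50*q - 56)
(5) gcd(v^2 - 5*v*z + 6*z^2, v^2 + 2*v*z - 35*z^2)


(1) = gcd((l - 4*sqrt(2))*(l + 5*sqrt(2)), l*(l + 3*sqrt(2))*(l + 5*sqrt(2))) = l + 5*sqrt(2)
(2) = w + 1
(3) = b
(4) = q - 2
(5) = 1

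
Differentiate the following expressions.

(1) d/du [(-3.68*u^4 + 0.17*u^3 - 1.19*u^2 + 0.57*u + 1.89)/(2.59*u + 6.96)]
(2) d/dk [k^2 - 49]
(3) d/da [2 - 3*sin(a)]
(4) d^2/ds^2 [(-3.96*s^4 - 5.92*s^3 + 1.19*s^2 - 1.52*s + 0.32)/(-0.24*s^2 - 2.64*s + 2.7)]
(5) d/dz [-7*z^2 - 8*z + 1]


(1) = (-28.5936*u^4 - 101.5706*u^3 + 0.4675*u^2 - 16.5648*u - 0.9279)/(6.7081*u^2 + 36.0528*u + 48.4416)
(2) = 2*k
(3) = -3*cos(a)
(4) = (0.456192*s^6 + 15.054336*s^5 + 150.201216*s^4 - 359.754624*s^3 + 88.496928*s^2 + 263.634048*s - 0.556344)/(0.013824*s^6 + 0.456192*s^5 + 4.551552*s^4 + 8.135424*s^3 - 51.20496*s^2 + 57.7368*s - 19.683)
(5) = -14*z - 8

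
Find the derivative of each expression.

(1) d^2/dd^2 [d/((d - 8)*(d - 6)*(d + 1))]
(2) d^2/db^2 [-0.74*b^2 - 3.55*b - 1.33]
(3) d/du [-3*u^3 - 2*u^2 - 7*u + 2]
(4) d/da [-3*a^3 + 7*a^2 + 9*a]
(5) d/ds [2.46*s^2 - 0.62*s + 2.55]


(1) = 6*(d^5 - 13*d^4 + 45*d^3 - 96*d^2 + 624*d - 544)/(d^9 - 39*d^8 + 609*d^7 - 4705*d^6 + 16962*d^5 - 10956*d^4 - 81080*d^3 + 76608*d^2 + 235008*d + 110592)
(2) = -1.48000000000000
(3) = -9*u^2 - 4*u - 7
(4) = -9*a^2 + 14*a + 9
(5) = 4.92*s - 0.62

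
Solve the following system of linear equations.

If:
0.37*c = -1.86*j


Then:
c = -5.02702702702703*j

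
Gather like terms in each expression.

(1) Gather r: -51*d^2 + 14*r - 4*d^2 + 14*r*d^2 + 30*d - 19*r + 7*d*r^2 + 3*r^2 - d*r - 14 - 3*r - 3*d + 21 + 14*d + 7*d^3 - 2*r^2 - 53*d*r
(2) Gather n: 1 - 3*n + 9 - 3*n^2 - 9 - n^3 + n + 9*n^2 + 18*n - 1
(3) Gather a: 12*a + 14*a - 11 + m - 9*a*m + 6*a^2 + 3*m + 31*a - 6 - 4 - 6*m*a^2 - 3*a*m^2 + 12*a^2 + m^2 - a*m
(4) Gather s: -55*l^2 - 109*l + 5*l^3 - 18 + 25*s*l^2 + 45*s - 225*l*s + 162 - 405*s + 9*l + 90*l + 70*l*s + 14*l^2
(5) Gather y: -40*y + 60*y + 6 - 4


(1) = 7*d^3 - 55*d^2 + 41*d + r^2*(7*d + 1) + r*(14*d^2 - 54*d - 8) + 7
(2) = -n^3 + 6*n^2 + 16*n
(3) = a^2*(18 - 6*m) + a*(-3*m^2 - 10*m + 57) + m^2 + 4*m - 21
(4) = 5*l^3 - 41*l^2 - 10*l + s*(25*l^2 - 155*l - 360) + 144
(5) = 20*y + 2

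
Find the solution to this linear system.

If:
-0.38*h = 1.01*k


Then:
h = -2.65789473684211*k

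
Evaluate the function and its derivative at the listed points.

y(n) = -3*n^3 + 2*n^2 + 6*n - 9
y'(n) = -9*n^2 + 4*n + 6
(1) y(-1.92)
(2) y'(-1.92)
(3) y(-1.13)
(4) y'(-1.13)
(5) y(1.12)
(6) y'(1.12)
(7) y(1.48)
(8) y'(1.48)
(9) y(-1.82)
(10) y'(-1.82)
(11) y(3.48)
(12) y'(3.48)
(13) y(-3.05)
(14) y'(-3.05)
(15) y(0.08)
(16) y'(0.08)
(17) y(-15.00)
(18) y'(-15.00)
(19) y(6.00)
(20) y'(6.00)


(1) = 8.09
(2) = -34.86
(3) = -8.90
(4) = -10.01
(5) = -3.99
(6) = -0.81
(7) = -5.46
(8) = -7.79
(9) = 4.79
(10) = -31.09
(11) = -90.33
(12) = -89.07
(13) = 76.42
(14) = -89.92
(15) = -8.51
(16) = 6.26
(17) = 10476.00
(18) = -2079.00
(19) = -549.00
(20) = -294.00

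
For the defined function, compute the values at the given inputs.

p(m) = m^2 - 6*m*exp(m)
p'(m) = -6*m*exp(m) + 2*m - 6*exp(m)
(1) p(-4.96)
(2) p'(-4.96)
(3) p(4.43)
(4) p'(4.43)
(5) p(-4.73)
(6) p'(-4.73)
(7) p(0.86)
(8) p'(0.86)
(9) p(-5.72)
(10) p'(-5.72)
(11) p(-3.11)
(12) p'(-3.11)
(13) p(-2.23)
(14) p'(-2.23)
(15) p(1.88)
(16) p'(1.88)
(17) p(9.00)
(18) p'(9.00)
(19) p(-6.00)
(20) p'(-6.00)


(1) = 24.81
(2) = -9.75
(3) = -2211.27
(4) = -2725.63
(5) = 22.62
(6) = -9.26
(7) = -11.45
(8) = -24.65
(9) = 32.83
(10) = -11.35
(11) = 10.50
(12) = -5.66
(13) = 6.41
(14) = -3.67
(15) = -70.39
(16) = -109.48
(17) = -437485.53
(18) = -486167.04
(19) = 36.09
(20) = -11.93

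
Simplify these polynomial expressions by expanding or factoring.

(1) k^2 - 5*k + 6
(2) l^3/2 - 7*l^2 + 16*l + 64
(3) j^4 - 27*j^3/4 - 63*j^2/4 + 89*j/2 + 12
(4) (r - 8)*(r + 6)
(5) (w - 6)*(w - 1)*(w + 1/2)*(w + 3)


(1) = (k - 3)*(k - 2)
(2) = (l/2 + 1)*(l - 8)^2
(3) = (j - 8)*(j - 2)*(j + 1/4)*(j + 3)
(4) = r^2 - 2*r - 48
(5) = w^4 - 7*w^3/2 - 17*w^2 + 21*w/2 + 9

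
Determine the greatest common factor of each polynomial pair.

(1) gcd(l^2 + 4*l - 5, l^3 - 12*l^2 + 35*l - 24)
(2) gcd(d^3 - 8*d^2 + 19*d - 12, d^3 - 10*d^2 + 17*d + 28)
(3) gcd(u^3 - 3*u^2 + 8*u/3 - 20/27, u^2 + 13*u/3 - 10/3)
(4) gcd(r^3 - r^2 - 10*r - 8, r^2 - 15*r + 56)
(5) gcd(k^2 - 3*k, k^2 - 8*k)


(1) = gcd((l - 1)*(l + 5), (l - 8)*(l - 3)*(l - 1)) = l - 1
(2) = gcd((d - 4)*(d - 3)*(d - 1), (d - 7)*(d - 4)*(d + 1)) = d - 4
(3) = u - 2/3
(4) = 1
(5) = gcd(k*(k - 3), k*(k - 8)) = k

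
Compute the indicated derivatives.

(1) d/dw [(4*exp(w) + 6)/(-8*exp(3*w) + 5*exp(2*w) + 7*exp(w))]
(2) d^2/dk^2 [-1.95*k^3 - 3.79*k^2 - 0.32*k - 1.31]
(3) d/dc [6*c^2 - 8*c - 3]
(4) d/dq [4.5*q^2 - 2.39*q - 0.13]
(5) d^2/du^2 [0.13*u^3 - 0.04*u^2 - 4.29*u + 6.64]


(1) = 2*(32*exp(3*w) + 62*exp(2*w) - 30*exp(w) - 21)*exp(-w)/(64*exp(4*w) - 80*exp(3*w) - 87*exp(2*w) + 70*exp(w) + 49)
(2) = -11.7*k - 7.58
(3) = 12*c - 8
(4) = 9.0*q - 2.39
(5) = 0.78*u - 0.08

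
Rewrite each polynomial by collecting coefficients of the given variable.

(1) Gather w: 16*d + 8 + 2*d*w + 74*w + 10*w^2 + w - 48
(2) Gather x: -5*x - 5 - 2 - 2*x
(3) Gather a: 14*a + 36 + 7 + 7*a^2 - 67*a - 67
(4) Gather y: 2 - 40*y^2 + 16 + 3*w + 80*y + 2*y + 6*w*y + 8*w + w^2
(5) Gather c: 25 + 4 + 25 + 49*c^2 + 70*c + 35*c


(1) = 16*d + 10*w^2 + w*(2*d + 75) - 40
(2) = -7*x - 7
(3) = 7*a^2 - 53*a - 24
(4) = w^2 + 11*w - 40*y^2 + y*(6*w + 82) + 18
(5) = 49*c^2 + 105*c + 54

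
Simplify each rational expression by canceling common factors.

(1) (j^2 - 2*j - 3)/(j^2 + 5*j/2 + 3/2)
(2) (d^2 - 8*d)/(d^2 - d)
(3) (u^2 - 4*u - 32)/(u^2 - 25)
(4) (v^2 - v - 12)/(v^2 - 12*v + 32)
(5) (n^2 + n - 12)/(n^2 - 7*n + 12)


(1) = (2*j - 6)/(2*j + 3)
(2) = (d - 8)/(d - 1)
(3) = (u^2 - 4*u - 32)/(u^2 - 25)
(4) = (v + 3)/(v - 8)
(5) = (n + 4)/(n - 4)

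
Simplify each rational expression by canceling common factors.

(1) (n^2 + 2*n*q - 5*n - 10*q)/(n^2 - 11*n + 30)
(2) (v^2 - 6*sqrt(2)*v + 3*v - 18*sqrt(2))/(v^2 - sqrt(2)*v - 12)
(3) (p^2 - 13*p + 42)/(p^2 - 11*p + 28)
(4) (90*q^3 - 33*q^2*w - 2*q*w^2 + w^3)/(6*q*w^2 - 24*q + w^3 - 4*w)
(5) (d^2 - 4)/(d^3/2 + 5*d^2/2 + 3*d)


(1) = (n + 2*q)/(n - 6)
(2) = (v^2 + v*(3 - 6*sqrt(2)) - 18*sqrt(2))/(v^2 - sqrt(2)*v - 12)
(3) = (p - 6)/(p - 4)
(4) = (15*q^2 - 8*q*w + w^2)/(w^2 - 4)
(5) = (2*d - 4)/(d^2 + 3*d)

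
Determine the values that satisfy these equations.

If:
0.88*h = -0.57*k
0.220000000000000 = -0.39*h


Then:
h = -0.56
k = 0.87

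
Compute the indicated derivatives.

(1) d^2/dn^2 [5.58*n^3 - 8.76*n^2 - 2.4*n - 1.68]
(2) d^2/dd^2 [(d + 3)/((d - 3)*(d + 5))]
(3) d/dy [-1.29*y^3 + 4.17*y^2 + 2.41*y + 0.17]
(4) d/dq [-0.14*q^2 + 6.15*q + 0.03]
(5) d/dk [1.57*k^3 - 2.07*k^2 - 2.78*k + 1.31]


(1) = 33.48*n - 17.52
(2) = 2*(d^3 + 9*d^2 + 63*d + 87)/(d^6 + 6*d^5 - 33*d^4 - 172*d^3 + 495*d^2 + 1350*d - 3375)
(3) = -3.87*y^2 + 8.34*y + 2.41
(4) = 6.15 - 0.28*q
(5) = 4.71*k^2 - 4.14*k - 2.78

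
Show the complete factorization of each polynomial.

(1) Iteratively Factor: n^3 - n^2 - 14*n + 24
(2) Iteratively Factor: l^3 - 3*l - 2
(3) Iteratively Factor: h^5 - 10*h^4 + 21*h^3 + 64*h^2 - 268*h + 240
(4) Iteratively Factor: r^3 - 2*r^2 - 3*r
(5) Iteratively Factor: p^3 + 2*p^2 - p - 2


(1) = (n - 2)*(n^2 + n - 12) = (n - 2)*(n + 4)*(n - 3)
(2) = (l - 2)*(l^2 + 2*l + 1) = (l - 2)*(l + 1)*(l + 1)
(3) = (h + 3)*(h^4 - 13*h^3 + 60*h^2 - 116*h + 80) = (h - 2)*(h + 3)*(h^3 - 11*h^2 + 38*h - 40) = (h - 5)*(h - 2)*(h + 3)*(h^2 - 6*h + 8) = (h - 5)*(h - 4)*(h - 2)*(h + 3)*(h - 2)
(4) = (r - 3)*(r^2 + r) = r*(r - 3)*(r + 1)
(5) = (p + 2)*(p^2 - 1) = (p + 1)*(p + 2)*(p - 1)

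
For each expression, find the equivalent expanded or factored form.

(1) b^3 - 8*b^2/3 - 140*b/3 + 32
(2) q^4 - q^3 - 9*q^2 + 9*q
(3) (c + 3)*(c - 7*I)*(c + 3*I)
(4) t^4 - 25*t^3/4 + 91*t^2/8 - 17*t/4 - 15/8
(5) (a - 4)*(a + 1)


(1) = (b - 8)*(b - 2/3)*(b + 6)
(2) = q*(q - 3)*(q - 1)*(q + 3)
(3) = c^3 + 3*c^2 - 4*I*c^2 + 21*c - 12*I*c + 63
(4) = (t - 3)*(t - 5/2)*(t - 1)*(t + 1/4)
(5) = a^2 - 3*a - 4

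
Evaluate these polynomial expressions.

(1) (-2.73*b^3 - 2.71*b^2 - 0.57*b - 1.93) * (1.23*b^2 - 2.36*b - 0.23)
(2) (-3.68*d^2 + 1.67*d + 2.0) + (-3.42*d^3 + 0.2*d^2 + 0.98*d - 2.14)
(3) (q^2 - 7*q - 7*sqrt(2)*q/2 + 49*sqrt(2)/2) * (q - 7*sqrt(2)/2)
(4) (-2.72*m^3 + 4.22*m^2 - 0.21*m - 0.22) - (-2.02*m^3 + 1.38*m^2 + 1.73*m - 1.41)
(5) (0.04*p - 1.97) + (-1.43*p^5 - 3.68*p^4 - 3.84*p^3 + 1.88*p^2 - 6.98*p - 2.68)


(1) = -3.3579*b^5 + 3.1095*b^4 + 6.3224*b^3 - 0.4054*b^2 + 4.6859*b + 0.4439
(2) = -3.42*d^3 - 3.48*d^2 + 2.65*d - 0.14
(3) = q^3 - 7*sqrt(2)*q^2 - 7*q^2 + 49*q/2 + 49*sqrt(2)*q - 343/2
(4) = -0.7*m^3 + 2.84*m^2 - 1.94*m + 1.19
(5) = -1.43*p^5 - 3.68*p^4 - 3.84*p^3 + 1.88*p^2 - 6.94*p - 4.65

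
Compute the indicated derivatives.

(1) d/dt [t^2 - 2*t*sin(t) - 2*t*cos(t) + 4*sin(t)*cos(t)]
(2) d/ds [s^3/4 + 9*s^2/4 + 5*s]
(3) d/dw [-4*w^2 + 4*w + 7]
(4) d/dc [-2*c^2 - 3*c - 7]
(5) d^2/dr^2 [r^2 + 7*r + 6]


(1) = -2*sqrt(2)*t*cos(t + pi/4) + 2*t - 2*sqrt(2)*sin(t + pi/4) + 4*cos(2*t)
(2) = 3*s^2/4 + 9*s/2 + 5
(3) = 4 - 8*w
(4) = -4*c - 3
(5) = 2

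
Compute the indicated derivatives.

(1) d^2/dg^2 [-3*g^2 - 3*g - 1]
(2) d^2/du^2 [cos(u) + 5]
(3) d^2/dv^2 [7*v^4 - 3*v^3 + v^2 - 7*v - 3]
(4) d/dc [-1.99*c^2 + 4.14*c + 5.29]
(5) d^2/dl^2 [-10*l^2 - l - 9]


(1) = -6
(2) = -cos(u)
(3) = 84*v^2 - 18*v + 2
(4) = 4.14 - 3.98*c
(5) = -20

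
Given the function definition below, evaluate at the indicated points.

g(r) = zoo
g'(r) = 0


g(r) = zoo
g'(r) = 0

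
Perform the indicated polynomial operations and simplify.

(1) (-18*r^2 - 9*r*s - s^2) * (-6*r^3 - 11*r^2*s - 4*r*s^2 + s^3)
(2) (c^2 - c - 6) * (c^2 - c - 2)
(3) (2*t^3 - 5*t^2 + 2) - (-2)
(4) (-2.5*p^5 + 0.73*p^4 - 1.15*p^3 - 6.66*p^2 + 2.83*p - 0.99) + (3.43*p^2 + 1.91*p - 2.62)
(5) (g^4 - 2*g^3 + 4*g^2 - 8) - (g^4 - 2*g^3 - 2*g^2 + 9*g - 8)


(1) = 108*r^5 + 252*r^4*s + 177*r^3*s^2 + 29*r^2*s^3 - 5*r*s^4 - s^5
(2) = c^4 - 2*c^3 - 7*c^2 + 8*c + 12
(3) = 2*t^3 - 5*t^2 + 4
(4) = -2.5*p^5 + 0.73*p^4 - 1.15*p^3 - 3.23*p^2 + 4.74*p - 3.61
(5) = 6*g^2 - 9*g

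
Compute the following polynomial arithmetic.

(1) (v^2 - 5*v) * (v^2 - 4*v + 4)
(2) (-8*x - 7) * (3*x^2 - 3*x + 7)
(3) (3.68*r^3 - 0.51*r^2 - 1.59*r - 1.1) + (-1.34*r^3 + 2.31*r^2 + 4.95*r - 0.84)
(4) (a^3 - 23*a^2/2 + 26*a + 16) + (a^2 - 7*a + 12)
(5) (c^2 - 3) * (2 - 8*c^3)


(1) = v^4 - 9*v^3 + 24*v^2 - 20*v
(2) = -24*x^3 + 3*x^2 - 35*x - 49
(3) = 2.34*r^3 + 1.8*r^2 + 3.36*r - 1.94
(4) = a^3 - 21*a^2/2 + 19*a + 28
(5) = -8*c^5 + 24*c^3 + 2*c^2 - 6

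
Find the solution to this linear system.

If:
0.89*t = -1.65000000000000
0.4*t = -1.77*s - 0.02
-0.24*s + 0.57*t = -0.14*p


Then:
p = 8.25
s = 0.41
t = -1.85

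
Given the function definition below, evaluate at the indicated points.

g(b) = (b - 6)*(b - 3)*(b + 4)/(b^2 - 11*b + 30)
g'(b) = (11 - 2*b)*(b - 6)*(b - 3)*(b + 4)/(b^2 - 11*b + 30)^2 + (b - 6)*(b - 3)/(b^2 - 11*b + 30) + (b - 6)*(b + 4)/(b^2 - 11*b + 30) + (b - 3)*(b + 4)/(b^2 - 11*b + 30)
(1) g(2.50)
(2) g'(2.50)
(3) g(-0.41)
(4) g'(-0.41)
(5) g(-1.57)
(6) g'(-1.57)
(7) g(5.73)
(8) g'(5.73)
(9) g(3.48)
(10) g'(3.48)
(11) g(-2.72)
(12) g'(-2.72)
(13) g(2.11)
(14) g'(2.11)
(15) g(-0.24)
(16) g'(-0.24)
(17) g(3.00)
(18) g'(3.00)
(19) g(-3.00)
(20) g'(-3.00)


(1) = 1.30
(2) = -1.88
(3) = 2.26
(4) = 0.38
(5) = 1.69
(6) = 0.58
(7) = 36.39
(8) = -32.78
(9) = -2.36
(10) = -6.79
(11) = 0.95
(12) = 0.70
(13) = 1.88
(14) = -1.16
(15) = 2.32
(16) = 0.34
(17) = 0.00
(18) = -3.50
(19) = 0.75
(20) = 0.72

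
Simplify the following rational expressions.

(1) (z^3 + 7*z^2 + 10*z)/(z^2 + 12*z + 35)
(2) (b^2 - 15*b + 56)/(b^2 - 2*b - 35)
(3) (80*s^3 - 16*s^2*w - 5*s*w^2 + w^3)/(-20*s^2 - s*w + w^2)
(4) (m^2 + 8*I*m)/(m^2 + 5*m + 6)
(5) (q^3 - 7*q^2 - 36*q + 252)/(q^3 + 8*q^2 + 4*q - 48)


(1) = (z^2 + 2*z)/(z + 7)
(2) = (b - 8)/(b + 5)
(3) = -4*s + w
(4) = (m^2 + 8*I*m)/(m^2 + 5*m + 6)
(5) = (q^2 - 13*q + 42)/(q^2 + 2*q - 8)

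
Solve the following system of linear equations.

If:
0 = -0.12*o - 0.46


Then:
o = -3.83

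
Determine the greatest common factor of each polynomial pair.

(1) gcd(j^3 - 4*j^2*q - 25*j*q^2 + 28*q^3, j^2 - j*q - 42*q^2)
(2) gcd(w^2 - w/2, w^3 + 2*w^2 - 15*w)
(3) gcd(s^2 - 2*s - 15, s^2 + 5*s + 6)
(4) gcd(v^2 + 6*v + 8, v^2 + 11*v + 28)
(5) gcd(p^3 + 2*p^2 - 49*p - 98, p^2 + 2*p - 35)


(1) = -j + 7*q
(2) = w
(3) = s + 3
(4) = v + 4
(5) = gcd((p - 7)*(p + 2)*(p + 7), (p - 5)*(p + 7)) = p + 7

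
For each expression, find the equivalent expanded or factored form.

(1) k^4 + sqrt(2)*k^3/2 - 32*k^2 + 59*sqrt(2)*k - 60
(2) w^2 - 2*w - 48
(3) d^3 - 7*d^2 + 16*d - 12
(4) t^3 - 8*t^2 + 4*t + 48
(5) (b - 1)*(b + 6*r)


(1) = (k - 2*sqrt(2))*(k - 3*sqrt(2)/2)*(k - sqrt(2))*(k + 5*sqrt(2))
(2) = (w - 8)*(w + 6)
(3) = (d - 3)*(d - 2)^2
(4) = (t - 6)*(t - 4)*(t + 2)
(5) = b^2 + 6*b*r - b - 6*r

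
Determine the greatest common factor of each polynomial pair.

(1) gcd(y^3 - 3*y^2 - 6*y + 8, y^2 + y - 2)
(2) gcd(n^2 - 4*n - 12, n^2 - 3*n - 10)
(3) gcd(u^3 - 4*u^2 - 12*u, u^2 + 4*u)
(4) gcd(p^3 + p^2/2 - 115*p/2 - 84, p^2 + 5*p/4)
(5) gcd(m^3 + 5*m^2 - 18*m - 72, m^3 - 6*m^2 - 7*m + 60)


(1) = y^2 + y - 2
(2) = n + 2
(3) = gcd(u*(u - 6)*(u + 2), u*(u + 4)) = u
(4) = 1
(5) = m^2 - m - 12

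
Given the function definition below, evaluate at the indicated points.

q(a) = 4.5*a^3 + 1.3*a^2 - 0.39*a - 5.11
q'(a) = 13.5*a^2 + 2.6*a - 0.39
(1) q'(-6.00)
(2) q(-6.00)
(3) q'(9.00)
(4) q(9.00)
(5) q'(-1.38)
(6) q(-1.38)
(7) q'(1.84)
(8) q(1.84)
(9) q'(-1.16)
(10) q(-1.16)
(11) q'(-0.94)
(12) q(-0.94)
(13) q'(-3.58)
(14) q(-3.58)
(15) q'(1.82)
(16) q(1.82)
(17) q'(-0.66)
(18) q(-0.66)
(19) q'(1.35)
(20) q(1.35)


(1) = 470.01
(2) = -927.97
(3) = 1116.51
(4) = 3377.18
(5) = 21.73
(6) = -13.92
(7) = 50.10
(8) = 26.61
(9) = 14.76
(10) = -9.93
(11) = 9.09
(12) = -7.33
(13) = 163.32
(14) = -193.52
(15) = 49.06
(16) = 25.61
(17) = 3.77
(18) = -5.58
(19) = 27.72
(20) = 7.80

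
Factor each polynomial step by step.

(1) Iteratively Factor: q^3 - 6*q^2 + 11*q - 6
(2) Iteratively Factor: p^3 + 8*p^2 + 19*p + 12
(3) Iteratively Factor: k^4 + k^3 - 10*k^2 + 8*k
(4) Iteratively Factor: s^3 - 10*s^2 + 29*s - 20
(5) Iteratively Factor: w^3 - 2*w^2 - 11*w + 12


(1) = (q - 3)*(q^2 - 3*q + 2) = (q - 3)*(q - 1)*(q - 2)
(2) = (p + 4)*(p^2 + 4*p + 3) = (p + 3)*(p + 4)*(p + 1)
(3) = (k - 1)*(k^3 + 2*k^2 - 8*k) = (k - 2)*(k - 1)*(k^2 + 4*k) = (k - 2)*(k - 1)*(k + 4)*(k)
(4) = (s - 5)*(s^2 - 5*s + 4) = (s - 5)*(s - 4)*(s - 1)
(5) = (w + 3)*(w^2 - 5*w + 4) = (w - 1)*(w + 3)*(w - 4)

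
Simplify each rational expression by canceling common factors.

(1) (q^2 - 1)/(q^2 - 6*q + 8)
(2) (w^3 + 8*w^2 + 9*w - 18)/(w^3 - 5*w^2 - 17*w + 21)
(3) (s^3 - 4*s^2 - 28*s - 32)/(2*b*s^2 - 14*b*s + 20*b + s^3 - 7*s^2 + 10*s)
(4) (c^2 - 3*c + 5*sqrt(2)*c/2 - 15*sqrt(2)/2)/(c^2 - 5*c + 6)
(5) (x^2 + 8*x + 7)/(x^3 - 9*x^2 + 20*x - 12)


(1) = (q^2 - 1)/(q^2 - 6*q + 8)
(2) = (w + 6)/(w - 7)
(3) = (s^3 - 4*s^2 - 28*s - 32)/(2*b*s^2 - 14*b*s + 20*b + s^3 - 7*s^2 + 10*s)
(4) = (2*c + 5*sqrt(2))/(2*c - 4)
(5) = (x^2 + 8*x + 7)/(x^3 - 9*x^2 + 20*x - 12)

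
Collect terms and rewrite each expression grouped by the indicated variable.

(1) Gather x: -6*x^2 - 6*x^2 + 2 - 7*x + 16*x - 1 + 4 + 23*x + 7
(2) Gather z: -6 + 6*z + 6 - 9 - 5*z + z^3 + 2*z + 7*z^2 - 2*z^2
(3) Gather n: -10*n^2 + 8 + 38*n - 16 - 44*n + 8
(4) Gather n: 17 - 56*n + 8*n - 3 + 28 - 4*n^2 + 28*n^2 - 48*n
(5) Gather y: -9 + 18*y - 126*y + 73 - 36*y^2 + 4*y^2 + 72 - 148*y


(1) = -12*x^2 + 32*x + 12
(2) = z^3 + 5*z^2 + 3*z - 9
(3) = -10*n^2 - 6*n
(4) = 24*n^2 - 96*n + 42
(5) = -32*y^2 - 256*y + 136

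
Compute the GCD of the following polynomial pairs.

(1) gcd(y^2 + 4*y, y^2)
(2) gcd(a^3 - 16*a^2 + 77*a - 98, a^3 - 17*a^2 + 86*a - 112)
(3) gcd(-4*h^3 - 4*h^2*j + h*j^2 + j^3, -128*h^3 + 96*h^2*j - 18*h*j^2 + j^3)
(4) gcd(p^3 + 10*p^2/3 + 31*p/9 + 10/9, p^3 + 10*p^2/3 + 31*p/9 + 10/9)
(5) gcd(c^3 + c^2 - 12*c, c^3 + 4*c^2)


(1) = gcd(y*(y + 4), y^2) = y
(2) = a^2 - 9*a + 14
(3) = 2*h - j
(4) = gcd((p + 2/3)*(p + 1)*(p + 5/3), (p + 2/3)*(p + 1)*(p + 5/3)) = p^3 + 10*p^2/3 + 31*p/9 + 10/9
(5) = gcd(c*(c - 3)*(c + 4), c^2*(c + 4)) = c^2 + 4*c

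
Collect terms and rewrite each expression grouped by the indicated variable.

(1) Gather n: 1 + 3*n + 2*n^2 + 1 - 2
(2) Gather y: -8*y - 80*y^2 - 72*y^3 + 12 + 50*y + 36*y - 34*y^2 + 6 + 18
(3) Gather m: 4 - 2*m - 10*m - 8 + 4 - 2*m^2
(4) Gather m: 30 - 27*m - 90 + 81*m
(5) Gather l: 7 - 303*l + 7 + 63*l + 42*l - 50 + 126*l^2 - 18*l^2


(1) = 2*n^2 + 3*n
(2) = -72*y^3 - 114*y^2 + 78*y + 36
(3) = -2*m^2 - 12*m
(4) = 54*m - 60
(5) = 108*l^2 - 198*l - 36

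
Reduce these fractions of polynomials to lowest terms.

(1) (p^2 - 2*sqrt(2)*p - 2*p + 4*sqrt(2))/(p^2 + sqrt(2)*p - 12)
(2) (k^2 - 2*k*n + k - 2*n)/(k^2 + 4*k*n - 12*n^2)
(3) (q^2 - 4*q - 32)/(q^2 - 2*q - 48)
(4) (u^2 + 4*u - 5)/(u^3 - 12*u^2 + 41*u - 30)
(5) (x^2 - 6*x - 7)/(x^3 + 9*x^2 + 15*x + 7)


(1) = (p - 2)/(p + 3*sqrt(2))
(2) = (k + 1)/(k + 6*n)
(3) = (q + 4)/(q + 6)
(4) = (u + 5)/(u^2 - 11*u + 30)
(5) = (x - 7)/(x^2 + 8*x + 7)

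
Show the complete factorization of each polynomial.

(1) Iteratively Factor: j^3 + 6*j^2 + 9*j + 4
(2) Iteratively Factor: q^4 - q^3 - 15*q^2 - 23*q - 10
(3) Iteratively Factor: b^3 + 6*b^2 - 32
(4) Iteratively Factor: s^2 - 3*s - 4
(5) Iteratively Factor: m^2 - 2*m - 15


(1) = (j + 4)*(j^2 + 2*j + 1) = (j + 1)*(j + 4)*(j + 1)
(2) = (q - 5)*(q^3 + 4*q^2 + 5*q + 2) = (q - 5)*(q + 2)*(q^2 + 2*q + 1) = (q - 5)*(q + 1)*(q + 2)*(q + 1)
(3) = (b + 4)*(b^2 + 2*b - 8) = (b - 2)*(b + 4)*(b + 4)
(4) = (s - 4)*(s + 1)
(5) = (m + 3)*(m - 5)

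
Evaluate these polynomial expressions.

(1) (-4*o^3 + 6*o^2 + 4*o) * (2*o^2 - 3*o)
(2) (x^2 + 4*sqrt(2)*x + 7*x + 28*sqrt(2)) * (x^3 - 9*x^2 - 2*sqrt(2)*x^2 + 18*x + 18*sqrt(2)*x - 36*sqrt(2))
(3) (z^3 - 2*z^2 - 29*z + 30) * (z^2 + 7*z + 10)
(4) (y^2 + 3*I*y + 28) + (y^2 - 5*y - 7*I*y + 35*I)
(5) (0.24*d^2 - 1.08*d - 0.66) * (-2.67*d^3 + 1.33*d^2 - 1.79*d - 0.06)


(1) = -8*o^5 + 24*o^4 - 10*o^3 - 12*o^2
(2) = x^5 - 2*x^4 + 2*sqrt(2)*x^4 - 61*x^3 - 4*sqrt(2)*x^3 - 90*sqrt(2)*x^2 + 158*x^2 + 252*sqrt(2)*x + 720*x - 2016
(3) = z^5 + 5*z^4 - 33*z^3 - 193*z^2 - 80*z + 300
(4) = 2*y^2 - 5*y - 4*I*y + 28 + 35*I
(5) = -0.6408*d^5 + 3.2028*d^4 - 0.1038*d^3 + 1.041*d^2 + 1.2462*d + 0.0396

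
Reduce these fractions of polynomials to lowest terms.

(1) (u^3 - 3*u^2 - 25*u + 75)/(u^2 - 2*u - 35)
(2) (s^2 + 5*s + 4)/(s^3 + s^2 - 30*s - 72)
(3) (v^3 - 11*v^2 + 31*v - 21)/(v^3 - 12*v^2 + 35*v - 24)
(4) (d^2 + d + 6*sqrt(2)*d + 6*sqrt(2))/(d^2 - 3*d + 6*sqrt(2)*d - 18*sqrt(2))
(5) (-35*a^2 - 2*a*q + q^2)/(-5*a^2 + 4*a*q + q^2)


(1) = (u^2 - 8*u + 15)/(u - 7)
(2) = (s + 1)/(s^2 - 3*s - 18)
(3) = (v - 7)/(v - 8)
(4) = (d + 1)/(d - 3)
(5) = (-7*a + q)/(-a + q)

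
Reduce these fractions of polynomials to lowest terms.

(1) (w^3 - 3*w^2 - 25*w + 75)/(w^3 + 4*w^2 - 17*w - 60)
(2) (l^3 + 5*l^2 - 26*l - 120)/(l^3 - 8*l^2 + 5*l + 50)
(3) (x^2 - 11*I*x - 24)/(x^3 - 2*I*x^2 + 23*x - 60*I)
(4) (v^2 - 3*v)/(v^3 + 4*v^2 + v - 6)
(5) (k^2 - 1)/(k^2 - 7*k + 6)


(1) = (w^2 - 8*w + 15)/(w^2 - w - 12)
(2) = (l^2 + 10*l + 24)/(l^2 - 3*l - 10)
(3) = (x - 8*I)/(x^2 + I*x + 20)
(4) = (v^2 - 3*v)/(v^3 + 4*v^2 + v - 6)
(5) = (k + 1)/(k - 6)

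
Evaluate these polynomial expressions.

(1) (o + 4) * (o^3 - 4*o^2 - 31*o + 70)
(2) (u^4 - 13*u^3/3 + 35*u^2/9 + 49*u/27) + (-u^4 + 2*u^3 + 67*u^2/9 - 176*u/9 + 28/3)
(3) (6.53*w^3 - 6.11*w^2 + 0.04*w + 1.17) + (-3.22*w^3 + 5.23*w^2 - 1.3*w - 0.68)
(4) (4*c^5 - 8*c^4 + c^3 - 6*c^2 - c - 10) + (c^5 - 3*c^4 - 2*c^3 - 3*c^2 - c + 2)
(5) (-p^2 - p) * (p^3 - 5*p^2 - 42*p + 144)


(1) = o^4 - 47*o^2 - 54*o + 280
(2) = -7*u^3/3 + 34*u^2/3 - 479*u/27 + 28/3
(3) = 3.31*w^3 - 0.88*w^2 - 1.26*w + 0.49
(4) = 5*c^5 - 11*c^4 - c^3 - 9*c^2 - 2*c - 8
(5) = -p^5 + 4*p^4 + 47*p^3 - 102*p^2 - 144*p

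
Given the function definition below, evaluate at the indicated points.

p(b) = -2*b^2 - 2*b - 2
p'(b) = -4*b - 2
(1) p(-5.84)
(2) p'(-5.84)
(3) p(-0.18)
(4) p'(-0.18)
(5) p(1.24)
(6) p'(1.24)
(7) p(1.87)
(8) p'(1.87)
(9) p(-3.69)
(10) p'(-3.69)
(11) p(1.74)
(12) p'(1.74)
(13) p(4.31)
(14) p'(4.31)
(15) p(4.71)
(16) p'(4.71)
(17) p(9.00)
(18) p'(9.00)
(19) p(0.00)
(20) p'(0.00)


(1) = -58.53
(2) = 21.36
(3) = -1.70
(4) = -1.28
(5) = -7.56
(6) = -6.96
(7) = -12.73
(8) = -9.48
(9) = -21.85
(10) = 12.76
(11) = -11.54
(12) = -8.96
(13) = -47.77
(14) = -19.24
(15) = -55.79
(16) = -20.84
(17) = -182.00
(18) = -38.00
(19) = -2.00
(20) = -2.00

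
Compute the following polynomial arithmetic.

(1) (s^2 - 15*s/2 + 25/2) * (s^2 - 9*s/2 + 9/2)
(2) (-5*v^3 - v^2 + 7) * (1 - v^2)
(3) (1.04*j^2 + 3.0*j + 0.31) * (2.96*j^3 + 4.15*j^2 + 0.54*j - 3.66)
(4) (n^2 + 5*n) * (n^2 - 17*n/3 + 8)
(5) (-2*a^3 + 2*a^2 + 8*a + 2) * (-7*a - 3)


(1) = s^4 - 12*s^3 + 203*s^2/4 - 90*s + 225/4
(2) = 5*v^5 + v^4 - 5*v^3 - 8*v^2 + 7
(3) = 3.0784*j^5 + 13.196*j^4 + 13.9292*j^3 - 0.8999*j^2 - 10.8126*j - 1.1346
(4) = n^4 - 2*n^3/3 - 61*n^2/3 + 40*n
(5) = 14*a^4 - 8*a^3 - 62*a^2 - 38*a - 6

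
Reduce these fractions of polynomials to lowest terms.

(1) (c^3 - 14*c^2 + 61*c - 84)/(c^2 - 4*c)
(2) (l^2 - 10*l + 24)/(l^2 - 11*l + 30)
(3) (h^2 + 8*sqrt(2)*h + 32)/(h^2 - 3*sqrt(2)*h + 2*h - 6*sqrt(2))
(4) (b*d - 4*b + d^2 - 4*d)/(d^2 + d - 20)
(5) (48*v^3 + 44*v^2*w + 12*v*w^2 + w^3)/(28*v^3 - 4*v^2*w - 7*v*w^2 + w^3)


(1) = (c^2 - 10*c + 21)/c
(2) = (l - 4)/(l - 5)
(3) = (h^2 + 8*sqrt(2)*h + 32)/(h^2 + h*(2 - 3*sqrt(2)) - 6*sqrt(2))
(4) = (b + d)/(d + 5)
(5) = (24*v^2 + 10*v*w + w^2)/(14*v^2 - 9*v*w + w^2)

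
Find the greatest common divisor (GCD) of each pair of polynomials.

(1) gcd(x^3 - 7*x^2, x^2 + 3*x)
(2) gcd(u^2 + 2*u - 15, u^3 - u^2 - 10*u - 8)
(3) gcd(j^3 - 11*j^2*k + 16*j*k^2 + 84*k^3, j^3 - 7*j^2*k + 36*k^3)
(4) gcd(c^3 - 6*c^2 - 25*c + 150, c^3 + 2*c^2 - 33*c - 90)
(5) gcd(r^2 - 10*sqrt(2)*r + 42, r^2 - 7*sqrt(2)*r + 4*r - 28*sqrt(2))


(1) = x
(2) = gcd((u - 3)*(u + 5), (u - 4)*(u + 1)*(u + 2)) = 1
(3) = gcd((j - 7*k)*(j - 6*k)*(j + 2*k), (j - 6*k)*(j - 3*k)*(j + 2*k)) = j^2 - 4*j*k - 12*k^2
(4) = gcd((c - 6)*(c - 5)*(c + 5), (c - 6)*(c + 3)*(c + 5)) = c^2 - c - 30
(5) = r - 7*sqrt(2)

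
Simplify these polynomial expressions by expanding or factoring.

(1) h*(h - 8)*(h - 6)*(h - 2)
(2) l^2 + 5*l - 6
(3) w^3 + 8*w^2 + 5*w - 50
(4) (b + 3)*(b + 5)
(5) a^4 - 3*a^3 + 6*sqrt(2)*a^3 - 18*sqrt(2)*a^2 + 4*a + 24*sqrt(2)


(1) = h^4 - 16*h^3 + 76*h^2 - 96*h
(2) = (l - 1)*(l + 6)
(3) = (w - 2)*(w + 5)^2
(4) = b^2 + 8*b + 15
(5) = (a - 2)^2*(a + 1)*(a + 6*sqrt(2))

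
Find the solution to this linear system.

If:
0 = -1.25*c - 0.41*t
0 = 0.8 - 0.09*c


Then:
c = 8.89
t = -27.10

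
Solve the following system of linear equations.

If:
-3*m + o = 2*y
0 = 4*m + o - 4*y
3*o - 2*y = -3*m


Then:
m = 0
o = 0
y = 0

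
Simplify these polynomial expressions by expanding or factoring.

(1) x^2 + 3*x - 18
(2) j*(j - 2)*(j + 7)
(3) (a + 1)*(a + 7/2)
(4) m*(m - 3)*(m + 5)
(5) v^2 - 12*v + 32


(1) = (x - 3)*(x + 6)
(2) = j^3 + 5*j^2 - 14*j
(3) = a^2 + 9*a/2 + 7/2
(4) = m^3 + 2*m^2 - 15*m
(5) = (v - 8)*(v - 4)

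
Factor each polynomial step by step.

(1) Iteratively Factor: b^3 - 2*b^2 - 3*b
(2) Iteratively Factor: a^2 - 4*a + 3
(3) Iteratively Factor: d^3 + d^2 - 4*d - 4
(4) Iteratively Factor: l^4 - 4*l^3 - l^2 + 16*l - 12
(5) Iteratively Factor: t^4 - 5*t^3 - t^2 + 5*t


(1) = (b - 3)*(b^2 + b) = b*(b - 3)*(b + 1)
(2) = (a - 1)*(a - 3)
(3) = (d + 1)*(d^2 - 4) = (d - 2)*(d + 1)*(d + 2)
(4) = (l - 1)*(l^3 - 3*l^2 - 4*l + 12) = (l - 3)*(l - 1)*(l^2 - 4) = (l - 3)*(l - 2)*(l - 1)*(l + 2)
(5) = (t + 1)*(t^3 - 6*t^2 + 5*t) = (t - 1)*(t + 1)*(t^2 - 5*t) = (t - 5)*(t - 1)*(t + 1)*(t)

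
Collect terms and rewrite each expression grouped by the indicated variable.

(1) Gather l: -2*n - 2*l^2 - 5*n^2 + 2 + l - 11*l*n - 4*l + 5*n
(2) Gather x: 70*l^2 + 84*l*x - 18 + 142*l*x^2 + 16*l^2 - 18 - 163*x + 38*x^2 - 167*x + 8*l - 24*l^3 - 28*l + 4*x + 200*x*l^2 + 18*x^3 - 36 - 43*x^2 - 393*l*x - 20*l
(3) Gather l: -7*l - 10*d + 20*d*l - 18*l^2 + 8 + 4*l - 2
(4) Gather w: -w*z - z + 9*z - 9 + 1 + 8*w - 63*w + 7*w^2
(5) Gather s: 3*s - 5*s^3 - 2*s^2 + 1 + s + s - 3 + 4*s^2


(1) = -2*l^2 + l*(-11*n - 3) - 5*n^2 + 3*n + 2
(2) = -24*l^3 + 86*l^2 - 40*l + 18*x^3 + x^2*(142*l - 5) + x*(200*l^2 - 309*l - 326) - 72
(3) = -10*d - 18*l^2 + l*(20*d - 3) + 6
(4) = 7*w^2 + w*(-z - 55) + 8*z - 8
(5) = -5*s^3 + 2*s^2 + 5*s - 2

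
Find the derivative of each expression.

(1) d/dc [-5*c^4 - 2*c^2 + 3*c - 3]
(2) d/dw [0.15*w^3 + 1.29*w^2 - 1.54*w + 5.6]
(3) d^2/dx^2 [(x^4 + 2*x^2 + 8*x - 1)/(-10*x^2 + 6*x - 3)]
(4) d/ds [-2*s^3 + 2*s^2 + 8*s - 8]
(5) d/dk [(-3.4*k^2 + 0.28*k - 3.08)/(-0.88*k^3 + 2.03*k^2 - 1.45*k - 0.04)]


(1) = -20*c^3 - 4*c + 3
(2) = 0.45*w^2 + 2.58*w - 1.54
(3) = 4*(-50*x^6 + 90*x^5 - 99*x^4 - 388*x^3 + 213*x^2 + 270*x - 78)/(1000*x^6 - 1800*x^5 + 1980*x^4 - 1296*x^3 + 594*x^2 - 162*x + 27)
(4) = -6*s^2 + 4*s + 8
(5) = (-2.992*k^4 + 0.4928*k^3 - 3.7696*k^2 + 12.7768*k - 4.4772)/(0.7744*k^6 - 3.5728*k^5 + 6.6729*k^4 - 5.8166*k^3 + 1.9401*k^2 + 0.116*k + 0.0016)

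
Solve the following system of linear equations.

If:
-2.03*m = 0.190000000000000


Then:
m = -0.09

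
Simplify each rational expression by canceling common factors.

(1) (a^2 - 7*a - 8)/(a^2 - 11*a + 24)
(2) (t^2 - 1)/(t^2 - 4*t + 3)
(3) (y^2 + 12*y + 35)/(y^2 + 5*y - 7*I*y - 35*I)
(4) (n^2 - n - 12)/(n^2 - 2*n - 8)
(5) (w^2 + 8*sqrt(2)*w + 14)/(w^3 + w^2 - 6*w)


(1) = (a + 1)/(a - 3)
(2) = (t + 1)/(t - 3)
(3) = (y + 7)/(y - 7*I)
(4) = (n + 3)/(n + 2)
(5) = (w^2 + 8*sqrt(2)*w + 14)/(w^3 + w^2 - 6*w)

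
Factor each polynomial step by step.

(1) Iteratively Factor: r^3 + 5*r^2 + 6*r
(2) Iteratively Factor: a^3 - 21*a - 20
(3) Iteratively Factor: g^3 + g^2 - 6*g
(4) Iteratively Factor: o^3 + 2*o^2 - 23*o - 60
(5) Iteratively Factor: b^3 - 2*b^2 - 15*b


(1) = (r + 3)*(r^2 + 2*r) = r*(r + 3)*(r + 2)
(2) = (a - 5)*(a^2 + 5*a + 4) = (a - 5)*(a + 1)*(a + 4)
(3) = (g)*(g^2 + g - 6) = g*(g + 3)*(g - 2)
(4) = (o + 4)*(o^2 - 2*o - 15) = (o + 3)*(o + 4)*(o - 5)
(5) = (b)*(b^2 - 2*b - 15) = b*(b - 5)*(b + 3)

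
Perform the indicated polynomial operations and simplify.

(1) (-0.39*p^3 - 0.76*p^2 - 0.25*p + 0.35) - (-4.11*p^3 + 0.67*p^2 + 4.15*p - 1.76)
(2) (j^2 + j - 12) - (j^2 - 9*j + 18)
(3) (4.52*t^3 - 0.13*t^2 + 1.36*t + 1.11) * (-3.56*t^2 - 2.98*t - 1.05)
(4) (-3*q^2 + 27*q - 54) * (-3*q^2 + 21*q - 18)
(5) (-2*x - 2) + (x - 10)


(1) = 3.72*p^3 - 1.43*p^2 - 4.4*p + 2.11
(2) = 10*j - 30
(3) = -16.0912*t^5 - 13.0068*t^4 - 9.2002*t^3 - 7.8679*t^2 - 4.7358*t - 1.1655
(4) = 9*q^4 - 144*q^3 + 783*q^2 - 1620*q + 972
(5) = -x - 12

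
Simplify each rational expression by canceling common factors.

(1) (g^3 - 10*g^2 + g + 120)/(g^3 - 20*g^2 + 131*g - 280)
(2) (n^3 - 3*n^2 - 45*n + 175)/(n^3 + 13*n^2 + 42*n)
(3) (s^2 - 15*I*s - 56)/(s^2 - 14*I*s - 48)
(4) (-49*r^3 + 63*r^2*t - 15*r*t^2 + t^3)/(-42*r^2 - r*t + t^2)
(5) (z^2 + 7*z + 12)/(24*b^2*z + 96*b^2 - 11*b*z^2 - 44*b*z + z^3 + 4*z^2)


(1) = (g + 3)/(g - 7)
(2) = (n^2 - 10*n + 25)/(n^2 + 6*n)
(3) = (s - 7*I)/(s - 6*I)
(4) = (7*r^2 - 8*r*t + t^2)/(6*r + t)
(5) = (z + 3)/(24*b^2 - 11*b*z + z^2)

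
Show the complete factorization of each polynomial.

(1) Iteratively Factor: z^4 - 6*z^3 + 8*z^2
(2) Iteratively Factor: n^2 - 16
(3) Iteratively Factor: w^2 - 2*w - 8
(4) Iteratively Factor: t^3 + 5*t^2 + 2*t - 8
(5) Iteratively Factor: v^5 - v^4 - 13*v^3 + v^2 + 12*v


(1) = (z)*(z^3 - 6*z^2 + 8*z) = z^2*(z^2 - 6*z + 8) = z^2*(z - 2)*(z - 4)
(2) = (n - 4)*(n + 4)
(3) = (w - 4)*(w + 2)
(4) = (t - 1)*(t^2 + 6*t + 8) = (t - 1)*(t + 2)*(t + 4)
(5) = (v + 3)*(v^4 - 4*v^3 - v^2 + 4*v) = v*(v + 3)*(v^3 - 4*v^2 - v + 4) = v*(v - 1)*(v + 3)*(v^2 - 3*v - 4) = v*(v - 1)*(v + 1)*(v + 3)*(v - 4)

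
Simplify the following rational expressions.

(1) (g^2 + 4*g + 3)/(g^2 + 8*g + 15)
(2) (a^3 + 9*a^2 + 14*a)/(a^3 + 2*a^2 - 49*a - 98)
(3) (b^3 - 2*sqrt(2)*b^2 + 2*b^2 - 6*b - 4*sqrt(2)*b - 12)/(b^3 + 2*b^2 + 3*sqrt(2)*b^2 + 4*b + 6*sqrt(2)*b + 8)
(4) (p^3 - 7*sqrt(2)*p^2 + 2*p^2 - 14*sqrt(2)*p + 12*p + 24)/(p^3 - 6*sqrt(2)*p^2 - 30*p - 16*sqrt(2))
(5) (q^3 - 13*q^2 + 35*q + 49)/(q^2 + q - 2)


(1) = (g + 1)/(g + 5)
(2) = a/(a - 7)
(3) = (b - 3*sqrt(2))/(b + 2*sqrt(2))
(4) = (p^3 + p^2*(2 - 7*sqrt(2)) + p*(12 - 14*sqrt(2)) + 24)/(p^3 - 6*sqrt(2)*p^2 - 30*p - 16*sqrt(2))
(5) = (q^3 - 13*q^2 + 35*q + 49)/(q^2 + q - 2)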